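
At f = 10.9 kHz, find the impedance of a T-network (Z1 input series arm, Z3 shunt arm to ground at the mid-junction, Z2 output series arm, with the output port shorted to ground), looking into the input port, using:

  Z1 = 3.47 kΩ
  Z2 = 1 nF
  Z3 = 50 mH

Step 1 — Angular frequency: ω = 2π·f = 2π·1.09e+04 = 6.849e+04 rad/s.
Step 2 — Component impedances:
  Z1: Z = R = 3470 Ω
  Z2: Z = 1/(jωC) = -j/(ω·C) = 0 - j1.46e+04 Ω
  Z3: Z = jωL = j·6.849e+04·0.05 = 0 + j3424 Ω
Step 3 — With the output port shorted to ground, the output series arm Z2 runs from the junction to ground; the shunt arm Z3 also runs from the junction to ground. They appear in parallel: Z3 || Z2 = 0 + j4473 Ω.
Step 4 — Series with input arm Z1: Z_in = Z1 + (Z3 || Z2) = 3470 + j4473 Ω = 5662∠52.2° Ω.

Z = 3470 + j4473 Ω = 5662∠52.2° Ω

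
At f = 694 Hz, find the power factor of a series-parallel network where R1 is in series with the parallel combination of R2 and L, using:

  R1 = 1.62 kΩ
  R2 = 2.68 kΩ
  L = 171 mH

Step 1 — Angular frequency: ω = 2π·f = 2π·694 = 4361 rad/s.
Step 2 — Component impedances:
  R1: Z = R = 1620 Ω
  R2: Z = R = 2680 Ω
  L: Z = jωL = j·4361·0.171 = 0 + j745.7 Ω
Step 3 — Parallel branch: R2 || L = 1/(1/R2 + 1/L) = 192.6 + j692.1 Ω.
Step 4 — Series with R1: Z_total = R1 + (R2 || L) = 1813 + j692.1 Ω = 1940∠20.9° Ω.
Step 5 — Power factor: PF = cos(φ) = Re(Z)/|Z| = 1812.6/1940.2 = 0.9342.
Step 6 — Type: Im(Z) = 692.1 ⇒ lagging (phase φ = 20.9°).

PF = 0.9342 (lagging, φ = 20.9°)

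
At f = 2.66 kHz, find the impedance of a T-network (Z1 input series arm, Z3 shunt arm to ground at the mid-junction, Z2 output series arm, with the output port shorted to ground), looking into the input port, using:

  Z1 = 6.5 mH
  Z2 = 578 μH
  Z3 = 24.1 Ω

Step 1 — Angular frequency: ω = 2π·f = 2π·2660 = 1.671e+04 rad/s.
Step 2 — Component impedances:
  Z1: Z = jωL = j·1.671e+04·0.0065 = 0 + j108.6 Ω
  Z2: Z = jωL = j·1.671e+04·0.000578 = 0 + j9.66 Ω
  Z3: Z = R = 24.1 Ω
Step 3 — With the output port shorted to ground, the output series arm Z2 runs from the junction to ground; the shunt arm Z3 also runs from the junction to ground. They appear in parallel: Z3 || Z2 = 3.336 + j8.323 Ω.
Step 4 — Series with input arm Z1: Z_in = Z1 + (Z3 || Z2) = 3.336 + j117 Ω = 117∠88.4° Ω.

Z = 3.336 + j117 Ω = 117∠88.4° Ω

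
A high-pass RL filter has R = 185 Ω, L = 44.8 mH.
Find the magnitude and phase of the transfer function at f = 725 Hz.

Step 1 — Angular frequency: ω = 2π·725 = 4555 rad/s.
Step 2 — Transfer function: H(jω) = jωL/(R + jωL).
Step 3 — Numerator jωL = j·204.1; denominator R + jωL = 185 + j204.1.
Step 4 — H = 0.5489 + j0.4976.
Step 5 — Magnitude: |H| = 0.7409 (-2.6 dB); phase: φ = 42.2°.

|H| = 0.7409 (-2.6 dB), φ = 42.2°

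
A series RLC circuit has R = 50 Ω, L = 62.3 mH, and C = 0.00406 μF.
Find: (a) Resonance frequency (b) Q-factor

Step 1 — Resonance condition Im(Z)=0 gives ω₀ = 1/√(LC).
Step 2 — ω₀ = 1/√(0.0623·4.06e-09) = 6.288e+04 rad/s.
Step 3 — f₀ = ω₀/(2π) = 1.001e+04 Hz.
Step 4 — Series Q: Q = ω₀L/R = 6.288e+04·0.0623/50 = 78.34.

(a) f₀ = 1.001e+04 Hz  (b) Q = 78.34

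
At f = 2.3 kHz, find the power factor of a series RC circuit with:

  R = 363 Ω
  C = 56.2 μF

Step 1 — Angular frequency: ω = 2π·f = 2π·2300 = 1.445e+04 rad/s.
Step 2 — Component impedances:
  R: Z = R = 363 Ω
  C: Z = 1/(jωC) = -j/(ω·C) = 0 - j1.231 Ω
Step 3 — Series combination: Z_total = R + C = 363 - j1.231 Ω = 363∠-0.2° Ω.
Step 4 — Power factor: PF = cos(φ) = Re(Z)/|Z| = 363/363 = 1.
Step 5 — Type: Im(Z) = -1.231 ⇒ leading (phase φ = -0.2°).

PF = 1 (leading, φ = -0.2°)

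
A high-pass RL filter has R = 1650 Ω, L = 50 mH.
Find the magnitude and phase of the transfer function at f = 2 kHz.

Step 1 — Angular frequency: ω = 2π·2000 = 1.257e+04 rad/s.
Step 2 — Transfer function: H(jω) = jωL/(R + jωL).
Step 3 — Numerator jωL = j·628.3; denominator R + jωL = 1650 + j628.3.
Step 4 — H = 0.1266 + j0.3326.
Step 5 — Magnitude: |H| = 0.3559 (-9.0 dB); phase: φ = 69.2°.

|H| = 0.3559 (-9.0 dB), φ = 69.2°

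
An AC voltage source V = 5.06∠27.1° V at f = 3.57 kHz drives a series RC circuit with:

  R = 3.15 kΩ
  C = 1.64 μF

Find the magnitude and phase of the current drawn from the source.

Step 1 — Angular frequency: ω = 2π·f = 2π·3570 = 2.243e+04 rad/s.
Step 2 — Component impedances:
  R: Z = R = 3150 Ω
  C: Z = 1/(jωC) = -j/(ω·C) = 0 - j27.18 Ω
Step 3 — Series combination: Z_total = R + C = 3150 - j27.18 Ω = 3150∠-0.5° Ω.
Step 4 — Source phasor: V = 5.06∠27.1° V = 4.504 + j2.305 V.
Step 5 — Ohm's law: I = V / Z_total = (4.504 + j2.305) / (3150 - j27.18) = 0.001424 + j0.000744 A.
Step 6 — Convert to polar: |I| = 0.001606 A, ∠I = 27.6°.

I = 0.001606∠27.6° A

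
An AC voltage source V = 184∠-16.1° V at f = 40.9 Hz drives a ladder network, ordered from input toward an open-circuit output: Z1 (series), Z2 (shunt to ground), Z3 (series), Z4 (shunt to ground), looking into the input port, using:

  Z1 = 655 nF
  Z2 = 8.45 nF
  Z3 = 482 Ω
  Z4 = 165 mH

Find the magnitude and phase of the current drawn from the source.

Step 1 — Angular frequency: ω = 2π·f = 2π·40.9 = 257 rad/s.
Step 2 — Component impedances:
  Z1: Z = 1/(jωC) = -j/(ω·C) = 0 - j5941 Ω
  Z2: Z = 1/(jωC) = -j/(ω·C) = 0 - j4.605e+05 Ω
  Z3: Z = R = 482 Ω
  Z4: Z = jωL = j·257·0.165 = 0 + j42.4 Ω
Step 3 — Ladder network (open output): work backward from the far end, alternating series and parallel combinations. Z_in = 482.1 - j5899 Ω = 5919∠-85.3° Ω.
Step 4 — Source phasor: V = 184∠-16.1° V = 176.8 - j51.03 V.
Step 5 — Ohm's law: I = V / Z_total = (176.8 - j51.03) / (482.1 - j5899) = 0.01103 + j0.02907 A.
Step 6 — Convert to polar: |I| = 0.03109 A, ∠I = 69.2°.

I = 0.03109∠69.2° A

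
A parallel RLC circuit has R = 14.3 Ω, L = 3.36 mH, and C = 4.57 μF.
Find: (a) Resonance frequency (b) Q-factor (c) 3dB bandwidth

Step 1 — Resonance: ω₀ = 1/√(LC) = 1/√(0.00336·4.57e-06) = 8070 rad/s.
Step 2 — f₀ = ω₀/(2π) = 1284 Hz.
Step 3 — Parallel Q: Q = R/(ω₀L) = 14.3/(8070·0.00336) = 0.5274.
Step 4 — Bandwidth: Δω = ω₀/Q = 1.53e+04 rad/s; BW = Δω/(2π) = 2435 Hz.

(a) f₀ = 1284 Hz  (b) Q = 0.5274  (c) BW = 2435 Hz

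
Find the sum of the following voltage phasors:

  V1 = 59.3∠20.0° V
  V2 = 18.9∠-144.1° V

Step 1 — Convert each phasor to rectangular form:
  V1 = 59.3·(cos(20.0°) + j·sin(20.0°)) = 55.72 + j20.28 V
  V2 = 18.9·(cos(-144.1°) + j·sin(-144.1°)) = -15.31 - j11.08 V
Step 2 — Sum components: V_total = 40.41 + j9.199 V.
Step 3 — Convert to polar: |V_total| = 41.45 V, ∠V_total = 12.8°.

V_total = 41.45∠12.8° V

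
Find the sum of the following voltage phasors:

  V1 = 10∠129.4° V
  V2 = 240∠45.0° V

Step 1 — Convert each phasor to rectangular form:
  V1 = 10·(cos(129.4°) + j·sin(129.4°)) = -6.347 + j7.727 V
  V2 = 240·(cos(45.0°) + j·sin(45.0°)) = 169.7 + j169.7 V
Step 2 — Sum components: V_total = 163.4 + j177.4 V.
Step 3 — Convert to polar: |V_total| = 241.2 V, ∠V_total = 47.4°.

V_total = 241.2∠47.4° V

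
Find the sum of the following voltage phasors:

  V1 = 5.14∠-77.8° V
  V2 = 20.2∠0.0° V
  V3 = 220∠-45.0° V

Step 1 — Convert each phasor to rectangular form:
  V1 = 5.14·(cos(-77.8°) + j·sin(-77.8°)) = 1.086 - j5.024 V
  V2 = 20.2·(cos(0.0°) + j·sin(0.0°)) = 20.2 V
  V3 = 220·(cos(-45.0°) + j·sin(-45.0°)) = 155.6 - j155.6 V
Step 2 — Sum components: V_total = 176.8 - j160.6 V.
Step 3 — Convert to polar: |V_total| = 238.9 V, ∠V_total = -42.2°.

V_total = 238.9∠-42.2° V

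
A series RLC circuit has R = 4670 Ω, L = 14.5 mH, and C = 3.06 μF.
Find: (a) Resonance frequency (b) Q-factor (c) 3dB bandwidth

Step 1 — Resonance condition Im(Z)=0 gives ω₀ = 1/√(LC).
Step 2 — ω₀ = 1/√(0.0145·3.06e-06) = 4747 rad/s.
Step 3 — f₀ = ω₀/(2π) = 755.6 Hz.
Step 4 — Series Q: Q = ω₀L/R = 4747·0.0145/4670 = 0.01474.
Step 5 — 3dB bandwidth: Δω = ω₀/Q = 3.221e+05 rad/s; BW = Δω/(2π) = 5.126e+04 Hz.

(a) f₀ = 755.6 Hz  (b) Q = 0.01474  (c) BW = 5.126e+04 Hz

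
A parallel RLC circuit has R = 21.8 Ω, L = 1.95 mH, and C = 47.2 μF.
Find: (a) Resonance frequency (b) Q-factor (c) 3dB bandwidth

Step 1 — Resonance: ω₀ = 1/√(LC) = 1/√(0.00195·4.72e-05) = 3296 rad/s.
Step 2 — f₀ = ω₀/(2π) = 524.6 Hz.
Step 3 — Parallel Q: Q = R/(ω₀L) = 21.8/(3296·0.00195) = 3.392.
Step 4 — Bandwidth: Δω = ω₀/Q = 971.9 rad/s; BW = Δω/(2π) = 154.7 Hz.

(a) f₀ = 524.6 Hz  (b) Q = 3.392  (c) BW = 154.7 Hz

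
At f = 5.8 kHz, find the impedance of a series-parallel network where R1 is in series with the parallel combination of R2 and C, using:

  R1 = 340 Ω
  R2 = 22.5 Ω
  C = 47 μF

Step 1 — Angular frequency: ω = 2π·f = 2π·5800 = 3.644e+04 rad/s.
Step 2 — Component impedances:
  R1: Z = R = 340 Ω
  R2: Z = R = 22.5 Ω
  C: Z = 1/(jωC) = -j/(ω·C) = 0 - j0.5838 Ω
Step 3 — Parallel branch: R2 || C = 1/(1/R2 + 1/C) = 0.01514 - j0.5834 Ω.
Step 4 — Series with R1: Z_total = R1 + (R2 || C) = 340 - j0.5834 Ω = 340∠-0.1° Ω.

Z = 340 - j0.5834 Ω = 340∠-0.1° Ω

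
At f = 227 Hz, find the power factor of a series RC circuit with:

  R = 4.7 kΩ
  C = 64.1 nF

Step 1 — Angular frequency: ω = 2π·f = 2π·227 = 1426 rad/s.
Step 2 — Component impedances:
  R: Z = R = 4700 Ω
  C: Z = 1/(jωC) = -j/(ω·C) = 0 - j1.094e+04 Ω
Step 3 — Series combination: Z_total = R + C = 4700 - j1.094e+04 Ω = 1.19e+04∠-66.7° Ω.
Step 4 — Power factor: PF = cos(φ) = Re(Z)/|Z| = 4700/11905 = 0.3948.
Step 5 — Type: Im(Z) = -1.094e+04 ⇒ leading (phase φ = -66.7°).

PF = 0.3948 (leading, φ = -66.7°)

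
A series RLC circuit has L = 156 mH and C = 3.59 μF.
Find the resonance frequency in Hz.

Step 1 — Resonance condition Im(Z)=0 gives ω₀ = 1/√(LC).
Step 2 — ω₀ = 1/√(0.156·3.59e-06) = 1336 rad/s.
Step 3 — f₀ = ω₀/(2π) = 212.7 Hz.

f₀ = 212.7 Hz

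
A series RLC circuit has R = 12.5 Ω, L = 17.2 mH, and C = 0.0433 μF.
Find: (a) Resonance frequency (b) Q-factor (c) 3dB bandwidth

Step 1 — Resonance: ω₀ = 1/√(LC) = 1/√(0.0172·4.33e-08) = 3.664e+04 rad/s.
Step 2 — f₀ = ω₀/(2π) = 5832 Hz.
Step 3 — Series Q: Q = ω₀L/R = 3.664e+04·0.0172/12.5 = 50.42.
Step 4 — Bandwidth: Δω = ω₀/Q = 726.7 rad/s; BW = Δω/(2π) = 115.7 Hz.

(a) f₀ = 5832 Hz  (b) Q = 50.42  (c) BW = 115.7 Hz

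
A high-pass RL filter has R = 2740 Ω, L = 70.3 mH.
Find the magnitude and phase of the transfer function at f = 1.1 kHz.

Step 1 — Angular frequency: ω = 2π·1100 = 6912 rad/s.
Step 2 — Transfer function: H(jω) = jωL/(R + jωL).
Step 3 — Numerator jωL = j·485.9; denominator R + jωL = 2740 + j485.9.
Step 4 — H = 0.03049 + j0.1719.
Step 5 — Magnitude: |H| = 0.1746 (-15.2 dB); phase: φ = 79.9°.

|H| = 0.1746 (-15.2 dB), φ = 79.9°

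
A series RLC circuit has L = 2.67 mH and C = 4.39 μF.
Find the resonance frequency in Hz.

Step 1 — Resonance condition Im(Z)=0 gives ω₀ = 1/√(LC).
Step 2 — ω₀ = 1/√(0.00267·4.39e-06) = 9237 rad/s.
Step 3 — f₀ = ω₀/(2π) = 1470 Hz.

f₀ = 1470 Hz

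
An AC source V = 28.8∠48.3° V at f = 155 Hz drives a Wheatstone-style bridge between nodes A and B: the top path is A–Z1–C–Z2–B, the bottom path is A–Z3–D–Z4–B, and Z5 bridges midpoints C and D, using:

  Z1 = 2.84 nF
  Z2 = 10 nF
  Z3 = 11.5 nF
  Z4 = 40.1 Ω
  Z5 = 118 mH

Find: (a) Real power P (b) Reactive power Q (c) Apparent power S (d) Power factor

Step 1 — Angular frequency: ω = 2π·f = 2π·155 = 973.9 rad/s.
Step 2 — Component impedances:
  Z1: Z = 1/(jωC) = -j/(ω·C) = 0 - j3.616e+05 Ω
  Z2: Z = 1/(jωC) = -j/(ω·C) = 0 - j1.027e+05 Ω
  Z3: Z = 1/(jωC) = -j/(ω·C) = 0 - j8.929e+04 Ω
  Z4: Z = R = 40.1 Ω
  Z5: Z = jωL = j·973.9·0.118 = 0 + j114.9 Ω
Step 3 — Bridge requires nodal analysis (the Z5 bridge couples midpoints C and D, so the two paths cannot be reduced to a simple series/parallel combination). Setting node B to ground and injecting 1 A at node A, the 3-node admittance system at A, C, D solves to V_A = Z_AB = 40.12 - j7.16e+04 Ω = 7.16e+04∠-90.0° Ω.
Step 4 — Source phasor: V = 28.8∠48.3° V = 19.16 + j21.5 V.
Step 5 — Current: I = V / Z = -0.0003002 + j0.0002677 A = 0.0004022∠138.3° A.
Step 6 — Complex power: S = V·I* = 6.491e-06 - j0.01158 VA.
Step 7 — Real power: P = Re(S) = 6.491e-06 W.
Step 8 — Reactive power: Q = Im(S) = -0.01158 VAR.
Step 9 — Apparent power: |S| = 0.01158 VA.
Step 10 — Power factor: PF = P/|S| = 0.0005603 (leading).

(a) P = 6.491e-06 W  (b) Q = -0.01158 VAR  (c) S = 0.01158 VA  (d) PF = 0.0005603 (leading)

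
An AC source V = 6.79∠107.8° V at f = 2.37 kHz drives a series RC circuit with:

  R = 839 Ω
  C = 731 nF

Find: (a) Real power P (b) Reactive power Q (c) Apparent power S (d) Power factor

Step 1 — Angular frequency: ω = 2π·f = 2π·2370 = 1.489e+04 rad/s.
Step 2 — Component impedances:
  R: Z = R = 839 Ω
  C: Z = 1/(jωC) = -j/(ω·C) = 0 - j91.87 Ω
Step 3 — Series combination: Z_total = R + C = 839 - j91.87 Ω = 844∠-6.2° Ω.
Step 4 — Source phasor: V = 6.79∠107.8° V = -2.076 + j6.465 V.
Step 5 — Current: I = V / Z = -0.003278 + j0.007347 A = 0.008045∠114.0° A.
Step 6 — Complex power: S = V·I* = 0.0543 - j0.005946 VA.
Step 7 — Real power: P = Re(S) = 0.0543 W.
Step 8 — Reactive power: Q = Im(S) = -0.005946 VAR.
Step 9 — Apparent power: |S| = 0.05462 VA.
Step 10 — Power factor: PF = P/|S| = 0.9941 (leading).

(a) P = 0.0543 W  (b) Q = -0.005946 VAR  (c) S = 0.05462 VA  (d) PF = 0.9941 (leading)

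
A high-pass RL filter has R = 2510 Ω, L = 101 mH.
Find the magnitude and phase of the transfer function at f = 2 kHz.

Step 1 — Angular frequency: ω = 2π·2000 = 1.257e+04 rad/s.
Step 2 — Transfer function: H(jω) = jωL/(R + jωL).
Step 3 — Numerator jωL = j·1269; denominator R + jωL = 2510 + j1269.
Step 4 — H = 0.2036 + j0.4027.
Step 5 — Magnitude: |H| = 0.4512 (-6.9 dB); phase: φ = 63.2°.

|H| = 0.4512 (-6.9 dB), φ = 63.2°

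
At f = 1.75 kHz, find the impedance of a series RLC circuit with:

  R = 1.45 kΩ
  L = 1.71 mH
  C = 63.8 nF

Step 1 — Angular frequency: ω = 2π·f = 2π·1750 = 1.1e+04 rad/s.
Step 2 — Component impedances:
  R: Z = R = 1450 Ω
  L: Z = jωL = j·1.1e+04·0.00171 = 0 + j18.8 Ω
  C: Z = 1/(jωC) = -j/(ω·C) = 0 - j1425 Ω
Step 3 — Series combination: Z_total = R + L + C = 1450 - j1407 Ω = 2020∠-44.1° Ω.

Z = 1450 - j1407 Ω = 2020∠-44.1° Ω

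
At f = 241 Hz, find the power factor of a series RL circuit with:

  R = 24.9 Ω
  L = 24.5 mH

Step 1 — Angular frequency: ω = 2π·f = 2π·241 = 1514 rad/s.
Step 2 — Component impedances:
  R: Z = R = 24.9 Ω
  L: Z = jωL = j·1514·0.0245 = 0 + j37.1 Ω
Step 3 — Series combination: Z_total = R + L = 24.9 + j37.1 Ω = 44.68∠56.1° Ω.
Step 4 — Power factor: PF = cos(φ) = Re(Z)/|Z| = 24.9/44.68 = 0.5573.
Step 5 — Type: Im(Z) = 37.1 ⇒ lagging (phase φ = 56.1°).

PF = 0.5573 (lagging, φ = 56.1°)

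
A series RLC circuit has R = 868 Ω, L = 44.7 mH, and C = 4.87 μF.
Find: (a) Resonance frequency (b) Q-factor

Step 1 — Resonance condition Im(Z)=0 gives ω₀ = 1/√(LC).
Step 2 — ω₀ = 1/√(0.0447·4.87e-06) = 2143 rad/s.
Step 3 — f₀ = ω₀/(2π) = 341.1 Hz.
Step 4 — Series Q: Q = ω₀L/R = 2143·0.0447/868 = 0.1104.

(a) f₀ = 341.1 Hz  (b) Q = 0.1104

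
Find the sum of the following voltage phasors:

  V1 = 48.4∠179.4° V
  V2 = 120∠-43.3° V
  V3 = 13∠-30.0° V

Step 1 — Convert each phasor to rectangular form:
  V1 = 48.4·(cos(179.4°) + j·sin(179.4°)) = -48.4 + j0.5068 V
  V2 = 120·(cos(-43.3°) + j·sin(-43.3°)) = 87.33 - j82.3 V
  V3 = 13·(cos(-30.0°) + j·sin(-30.0°)) = 11.26 - j6.5 V
Step 2 — Sum components: V_total = 50.19 - j88.29 V.
Step 3 — Convert to polar: |V_total| = 101.6 V, ∠V_total = -60.4°.

V_total = 101.6∠-60.4° V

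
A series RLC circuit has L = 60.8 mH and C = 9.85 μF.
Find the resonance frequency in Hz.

Step 1 — Resonance condition Im(Z)=0 gives ω₀ = 1/√(LC).
Step 2 — ω₀ = 1/√(0.0608·9.85e-06) = 1292 rad/s.
Step 3 — f₀ = ω₀/(2π) = 205.7 Hz.

f₀ = 205.7 Hz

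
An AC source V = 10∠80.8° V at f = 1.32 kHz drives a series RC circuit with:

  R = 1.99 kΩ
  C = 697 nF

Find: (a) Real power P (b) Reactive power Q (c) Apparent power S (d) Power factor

Step 1 — Angular frequency: ω = 2π·f = 2π·1320 = 8294 rad/s.
Step 2 — Component impedances:
  R: Z = R = 1990 Ω
  C: Z = 1/(jωC) = -j/(ω·C) = 0 - j173 Ω
Step 3 — Series combination: Z_total = R + C = 1990 - j173 Ω = 1998∠-5.0° Ω.
Step 4 — Source phasor: V = 10∠80.8° V = 1.599 + j9.871 V.
Step 5 — Current: I = V / Z = 0.0003694 + j0.004993 A = 0.005006∠85.8° A.
Step 6 — Complex power: S = V·I* = 0.04987 - j0.004335 VA.
Step 7 — Real power: P = Re(S) = 0.04987 W.
Step 8 — Reactive power: Q = Im(S) = -0.004335 VAR.
Step 9 — Apparent power: |S| = 0.05006 VA.
Step 10 — Power factor: PF = P/|S| = 0.9962 (leading).

(a) P = 0.04987 W  (b) Q = -0.004335 VAR  (c) S = 0.05006 VA  (d) PF = 0.9962 (leading)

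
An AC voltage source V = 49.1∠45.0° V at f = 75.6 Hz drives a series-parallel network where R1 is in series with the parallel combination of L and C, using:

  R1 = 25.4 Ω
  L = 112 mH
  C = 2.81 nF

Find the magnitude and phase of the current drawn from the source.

Step 1 — Angular frequency: ω = 2π·f = 2π·75.6 = 475 rad/s.
Step 2 — Component impedances:
  R1: Z = R = 25.4 Ω
  L: Z = jωL = j·475·0.112 = 0 + j53.2 Ω
  C: Z = 1/(jωC) = -j/(ω·C) = 0 - j7.492e+05 Ω
Step 3 — Parallel branch: L || C = 1/(1/L + 1/C) = 0 + j53.2 Ω.
Step 4 — Series with R1: Z_total = R1 + (L || C) = 25.4 + j53.2 Ω = 58.96∠64.5° Ω.
Step 5 — Source phasor: V = 49.1∠45.0° V = 34.72 + j34.72 V.
Step 6 — Ohm's law: I = V / Z_total = (34.72 + j34.72) / (25.4 + j53.2) = 0.7851 - j0.2777 A.
Step 7 — Convert to polar: |I| = 0.8328 A, ∠I = -19.5°.

I = 0.8328∠-19.5° A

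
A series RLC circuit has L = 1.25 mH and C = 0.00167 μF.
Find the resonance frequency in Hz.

Step 1 — Resonance condition Im(Z)=0 gives ω₀ = 1/√(LC).
Step 2 — ω₀ = 1/√(0.00125·1.67e-09) = 6.921e+05 rad/s.
Step 3 — f₀ = ω₀/(2π) = 1.102e+05 Hz.

f₀ = 1.102e+05 Hz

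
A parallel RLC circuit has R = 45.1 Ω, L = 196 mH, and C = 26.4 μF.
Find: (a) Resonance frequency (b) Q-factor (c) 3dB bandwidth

Step 1 — Resonance: ω₀ = 1/√(LC) = 1/√(0.196·2.64e-05) = 439.6 rad/s.
Step 2 — f₀ = ω₀/(2π) = 69.97 Hz.
Step 3 — Parallel Q: Q = R/(ω₀L) = 45.1/(439.6·0.196) = 0.5234.
Step 4 — Bandwidth: Δω = ω₀/Q = 839.9 rad/s; BW = Δω/(2π) = 133.7 Hz.

(a) f₀ = 69.97 Hz  (b) Q = 0.5234  (c) BW = 133.7 Hz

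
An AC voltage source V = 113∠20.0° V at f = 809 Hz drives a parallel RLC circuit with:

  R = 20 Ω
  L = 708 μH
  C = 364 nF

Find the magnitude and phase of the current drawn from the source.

Step 1 — Angular frequency: ω = 2π·f = 2π·809 = 5083 rad/s.
Step 2 — Component impedances:
  R: Z = R = 20 Ω
  L: Z = jωL = j·5083·0.000708 = 0 + j3.599 Ω
  C: Z = 1/(jωC) = -j/(ω·C) = 0 - j540.5 Ω
Step 3 — Parallel combination: 1/Z_total = 1/R + 1/L + 1/C; Z_total = 0.6354 + j3.508 Ω = 3.565∠79.7° Ω.
Step 4 — Source phasor: V = 113∠20.0° V = 106.2 + j38.65 V.
Step 5 — Ohm's law: I = V / Z_total = (106.2 + j38.65) / (0.6354 + j3.508) = 15.98 - j27.38 A.
Step 6 — Convert to polar: |I| = 31.7 A, ∠I = -59.7°.

I = 31.7∠-59.7° A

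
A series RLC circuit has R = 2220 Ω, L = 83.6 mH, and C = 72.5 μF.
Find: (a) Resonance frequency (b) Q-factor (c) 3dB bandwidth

Step 1 — Resonance condition Im(Z)=0 gives ω₀ = 1/√(LC).
Step 2 — ω₀ = 1/√(0.0836·7.25e-05) = 406.2 rad/s.
Step 3 — f₀ = ω₀/(2π) = 64.65 Hz.
Step 4 — Series Q: Q = ω₀L/R = 406.2·0.0836/2220 = 0.0153.
Step 5 — 3dB bandwidth: Δω = ω₀/Q = 2.656e+04 rad/s; BW = Δω/(2π) = 4226 Hz.

(a) f₀ = 64.65 Hz  (b) Q = 0.0153  (c) BW = 4226 Hz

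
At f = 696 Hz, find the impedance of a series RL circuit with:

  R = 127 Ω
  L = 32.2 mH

Step 1 — Angular frequency: ω = 2π·f = 2π·696 = 4373 rad/s.
Step 2 — Component impedances:
  R: Z = R = 127 Ω
  L: Z = jωL = j·4373·0.0322 = 0 + j140.8 Ω
Step 3 — Series combination: Z_total = R + L = 127 + j140.8 Ω = 189.6∠48.0° Ω.

Z = 127 + j140.8 Ω = 189.6∠48.0° Ω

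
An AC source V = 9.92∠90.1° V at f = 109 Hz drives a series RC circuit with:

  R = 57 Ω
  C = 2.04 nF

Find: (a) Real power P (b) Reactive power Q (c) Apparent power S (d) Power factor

Step 1 — Angular frequency: ω = 2π·f = 2π·109 = 684.9 rad/s.
Step 2 — Component impedances:
  R: Z = R = 57 Ω
  C: Z = 1/(jωC) = -j/(ω·C) = 0 - j7.158e+05 Ω
Step 3 — Series combination: Z_total = R + C = 57 - j7.158e+05 Ω = 7.158e+05∠-90.0° Ω.
Step 4 — Source phasor: V = 9.92∠90.1° V = -0.01731 + j9.92 V.
Step 5 — Current: I = V / Z = -1.386e-05 - j2.309e-08 A = 1.386e-05∠-179.9° A.
Step 6 — Complex power: S = V·I* = 1.095e-08 - j0.0001375 VA.
Step 7 — Real power: P = Re(S) = 1.095e-08 W.
Step 8 — Reactive power: Q = Im(S) = -0.0001375 VAR.
Step 9 — Apparent power: |S| = 0.0001375 VA.
Step 10 — Power factor: PF = P/|S| = 7.964e-05 (leading).

(a) P = 1.095e-08 W  (b) Q = -0.0001375 VAR  (c) S = 0.0001375 VA  (d) PF = 7.964e-05 (leading)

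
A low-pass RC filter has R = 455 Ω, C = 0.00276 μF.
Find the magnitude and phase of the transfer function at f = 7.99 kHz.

Step 1 — Angular frequency: ω = 2π·7990 = 5.02e+04 rad/s.
Step 2 — Transfer function: H(jω) = 1/(1 + jωRC).
Step 3 — Denominator: 1 + jωRC = 1 + j·5.02e+04·455·2.76e-09 = 1 + j0.06304.
Step 4 — H = 0.996 - j0.06279.
Step 5 — Magnitude: |H| = 0.998 (-0.0 dB); phase: φ = -3.6°.

|H| = 0.998 (-0.0 dB), φ = -3.6°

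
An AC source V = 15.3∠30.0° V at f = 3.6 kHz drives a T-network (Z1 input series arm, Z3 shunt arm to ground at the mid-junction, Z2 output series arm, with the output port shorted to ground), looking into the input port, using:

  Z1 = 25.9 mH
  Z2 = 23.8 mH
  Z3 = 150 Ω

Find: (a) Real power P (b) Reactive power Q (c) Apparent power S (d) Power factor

Step 1 — Angular frequency: ω = 2π·f = 2π·3600 = 2.262e+04 rad/s.
Step 2 — Component impedances:
  Z1: Z = jωL = j·2.262e+04·0.0259 = 0 + j585.8 Ω
  Z2: Z = jωL = j·2.262e+04·0.0238 = 0 + j538.3 Ω
  Z3: Z = R = 150 Ω
Step 3 — With the output port shorted to ground, the output series arm Z2 runs from the junction to ground; the shunt arm Z3 also runs from the junction to ground. They appear in parallel: Z3 || Z2 = 139.2 + j38.78 Ω.
Step 4 — Series with input arm Z1: Z_in = Z1 + (Z3 || Z2) = 139.2 + j624.6 Ω = 639.9∠77.4° Ω.
Step 5 — Source phasor: V = 15.3∠30.0° V = 13.25 + j7.65 V.
Step 6 — Current: I = V / Z = 0.01617 - j0.01761 A = 0.02391∠-47.4° A.
Step 7 — Complex power: S = V·I* = 0.07956 + j0.357 VA.
Step 8 — Real power: P = Re(S) = 0.07956 W.
Step 9 — Reactive power: Q = Im(S) = 0.357 VAR.
Step 10 — Apparent power: |S| = 0.3658 VA.
Step 11 — Power factor: PF = P/|S| = 0.2175 (lagging).

(a) P = 0.07956 W  (b) Q = 0.357 VAR  (c) S = 0.3658 VA  (d) PF = 0.2175 (lagging)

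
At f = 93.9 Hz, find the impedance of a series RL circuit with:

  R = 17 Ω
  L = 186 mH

Step 1 — Angular frequency: ω = 2π·f = 2π·93.9 = 590 rad/s.
Step 2 — Component impedances:
  R: Z = R = 17 Ω
  L: Z = jωL = j·590·0.186 = 0 + j109.7 Ω
Step 3 — Series combination: Z_total = R + L = 17 + j109.7 Ω = 111∠81.2° Ω.

Z = 17 + j109.7 Ω = 111∠81.2° Ω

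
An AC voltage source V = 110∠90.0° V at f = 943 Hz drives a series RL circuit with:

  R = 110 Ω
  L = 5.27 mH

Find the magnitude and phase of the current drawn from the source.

Step 1 — Angular frequency: ω = 2π·f = 2π·943 = 5925 rad/s.
Step 2 — Component impedances:
  R: Z = R = 110 Ω
  L: Z = jωL = j·5925·0.00527 = 0 + j31.22 Ω
Step 3 — Series combination: Z_total = R + L = 110 + j31.22 Ω = 114.3∠15.8° Ω.
Step 4 — Source phasor: V = 110∠90.0° V = 0 + j110 V.
Step 5 — Ohm's law: I = V / Z_total = (0 + j110) / (110 + j31.22) = 0.2627 + j0.9254 A.
Step 6 — Convert to polar: |I| = 0.962 A, ∠I = 74.2°.

I = 0.962∠74.2° A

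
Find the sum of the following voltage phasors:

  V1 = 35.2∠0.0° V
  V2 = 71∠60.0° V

Step 1 — Convert each phasor to rectangular form:
  V1 = 35.2·(cos(0.0°) + j·sin(0.0°)) = 35.2 V
  V2 = 71·(cos(60.0°) + j·sin(60.0°)) = 35.5 + j61.49 V
Step 2 — Sum components: V_total = 70.7 + j61.49 V.
Step 3 — Convert to polar: |V_total| = 93.7 V, ∠V_total = 41.0°.

V_total = 93.7∠41.0° V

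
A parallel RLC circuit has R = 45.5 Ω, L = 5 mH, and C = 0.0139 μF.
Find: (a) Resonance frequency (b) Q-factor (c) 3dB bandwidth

Step 1 — Resonance: ω₀ = 1/√(LC) = 1/√(0.005·1.39e-08) = 1.2e+05 rad/s.
Step 2 — f₀ = ω₀/(2π) = 1.909e+04 Hz.
Step 3 — Parallel Q: Q = R/(ω₀L) = 45.5/(1.2e+05·0.005) = 0.07586.
Step 4 — Bandwidth: Δω = ω₀/Q = 1.581e+06 rad/s; BW = Δω/(2π) = 2.516e+05 Hz.

(a) f₀ = 1.909e+04 Hz  (b) Q = 0.07586  (c) BW = 2.516e+05 Hz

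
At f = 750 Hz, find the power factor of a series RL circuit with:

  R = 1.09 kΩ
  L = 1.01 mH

Step 1 — Angular frequency: ω = 2π·f = 2π·750 = 4712 rad/s.
Step 2 — Component impedances:
  R: Z = R = 1090 Ω
  L: Z = jωL = j·4712·0.00101 = 0 + j4.76 Ω
Step 3 — Series combination: Z_total = R + L = 1090 + j4.76 Ω = 1090∠0.3° Ω.
Step 4 — Power factor: PF = cos(φ) = Re(Z)/|Z| = 1090/1090 = 1.
Step 5 — Type: Im(Z) = 4.76 ⇒ lagging (phase φ = 0.3°).

PF = 1 (lagging, φ = 0.3°)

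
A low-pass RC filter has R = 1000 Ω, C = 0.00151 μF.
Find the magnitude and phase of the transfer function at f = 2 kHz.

Step 1 — Angular frequency: ω = 2π·2000 = 1.257e+04 rad/s.
Step 2 — Transfer function: H(jω) = 1/(1 + jωRC).
Step 3 — Denominator: 1 + jωRC = 1 + j·1.257e+04·1000·1.51e-09 = 1 + j0.01898.
Step 4 — H = 0.9996 - j0.01897.
Step 5 — Magnitude: |H| = 0.9998 (-0.0 dB); phase: φ = -1.1°.

|H| = 0.9998 (-0.0 dB), φ = -1.1°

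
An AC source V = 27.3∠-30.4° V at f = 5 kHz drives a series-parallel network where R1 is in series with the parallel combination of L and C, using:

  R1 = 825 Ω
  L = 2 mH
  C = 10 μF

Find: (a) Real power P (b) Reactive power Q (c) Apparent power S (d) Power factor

Step 1 — Angular frequency: ω = 2π·f = 2π·5000 = 3.142e+04 rad/s.
Step 2 — Component impedances:
  R1: Z = R = 825 Ω
  L: Z = jωL = j·3.142e+04·0.002 = 0 + j62.83 Ω
  C: Z = 1/(jωC) = -j/(ω·C) = 0 - j3.183 Ω
Step 3 — Parallel branch: L || C = 1/(1/L + 1/C) = 0 - j3.353 Ω.
Step 4 — Series with R1: Z_total = R1 + (L || C) = 825 - j3.353 Ω = 825∠-0.2° Ω.
Step 5 — Source phasor: V = 27.3∠-30.4° V = 23.55 - j13.81 V.
Step 6 — Current: I = V / Z = 0.02861 - j0.01663 A = 0.03309∠-30.2° A.
Step 7 — Complex power: S = V·I* = 0.9034 - j0.003671 VA.
Step 8 — Real power: P = Re(S) = 0.9034 W.
Step 9 — Reactive power: Q = Im(S) = -0.003671 VAR.
Step 10 — Apparent power: |S| = 0.9034 VA.
Step 11 — Power factor: PF = P/|S| = 1 (leading).

(a) P = 0.9034 W  (b) Q = -0.003671 VAR  (c) S = 0.9034 VA  (d) PF = 1 (leading)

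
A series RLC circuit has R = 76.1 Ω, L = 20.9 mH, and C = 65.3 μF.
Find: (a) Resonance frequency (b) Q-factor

Step 1 — Resonance condition Im(Z)=0 gives ω₀ = 1/√(LC).
Step 2 — ω₀ = 1/√(0.0209·6.53e-05) = 856 rad/s.
Step 3 — f₀ = ω₀/(2π) = 136.2 Hz.
Step 4 — Series Q: Q = ω₀L/R = 856·0.0209/76.1 = 0.2351.

(a) f₀ = 136.2 Hz  (b) Q = 0.2351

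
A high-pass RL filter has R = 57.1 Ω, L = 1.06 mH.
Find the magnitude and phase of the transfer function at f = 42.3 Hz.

Step 1 — Angular frequency: ω = 2π·42.3 = 265.8 rad/s.
Step 2 — Transfer function: H(jω) = jωL/(R + jωL).
Step 3 — Numerator jωL = j·0.2817; denominator R + jωL = 57.1 + j0.2817.
Step 4 — H = 2.434e-05 + j0.004934.
Step 5 — Magnitude: |H| = 0.004934 (-46.1 dB); phase: φ = 89.7°.

|H| = 0.004934 (-46.1 dB), φ = 89.7°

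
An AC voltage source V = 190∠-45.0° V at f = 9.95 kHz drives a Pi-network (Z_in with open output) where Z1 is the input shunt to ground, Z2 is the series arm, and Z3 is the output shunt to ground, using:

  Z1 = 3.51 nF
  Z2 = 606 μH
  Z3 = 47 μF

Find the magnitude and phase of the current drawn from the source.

Step 1 — Angular frequency: ω = 2π·f = 2π·9950 = 6.252e+04 rad/s.
Step 2 — Component impedances:
  Z1: Z = 1/(jωC) = -j/(ω·C) = 0 - j4557 Ω
  Z2: Z = jωL = j·6.252e+04·0.000606 = 0 + j37.89 Ω
  Z3: Z = 1/(jωC) = -j/(ω·C) = 0 - j0.3403 Ω
Step 3 — With open output, the series arm Z2 and the output shunt Z3 appear in series to ground: Z2 + Z3 = 0 + j37.55 Ω.
Step 4 — Parallel with input shunt Z1: Z_in = Z1 || (Z2 + Z3) = 0 + j37.86 Ω = 37.86∠90.0° Ω.
Step 5 — Source phasor: V = 190∠-45.0° V = 134.4 - j134.4 V.
Step 6 — Ohm's law: I = V / Z_total = (134.4 - j134.4) / (0 + j37.86) = -3.549 - j3.549 A.
Step 7 — Convert to polar: |I| = 5.019 A, ∠I = -135.0°.

I = 5.019∠-135.0° A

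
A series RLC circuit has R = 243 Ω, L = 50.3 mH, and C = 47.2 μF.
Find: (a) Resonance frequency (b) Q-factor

Step 1 — Resonance condition Im(Z)=0 gives ω₀ = 1/√(LC).
Step 2 — ω₀ = 1/√(0.0503·4.72e-05) = 649 rad/s.
Step 3 — f₀ = ω₀/(2π) = 103.3 Hz.
Step 4 — Series Q: Q = ω₀L/R = 649·0.0503/243 = 0.1343.

(a) f₀ = 103.3 Hz  (b) Q = 0.1343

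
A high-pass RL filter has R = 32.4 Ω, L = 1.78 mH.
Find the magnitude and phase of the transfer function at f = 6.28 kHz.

Step 1 — Angular frequency: ω = 2π·6280 = 3.946e+04 rad/s.
Step 2 — Transfer function: H(jω) = jωL/(R + jωL).
Step 3 — Numerator jωL = j·70.24; denominator R + jωL = 32.4 + j70.24.
Step 4 — H = 0.8245 + j0.3804.
Step 5 — Magnitude: |H| = 0.908 (-0.8 dB); phase: φ = 24.8°.

|H| = 0.908 (-0.8 dB), φ = 24.8°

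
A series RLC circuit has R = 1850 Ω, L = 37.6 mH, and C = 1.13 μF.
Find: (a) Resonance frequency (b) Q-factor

Step 1 — Resonance condition Im(Z)=0 gives ω₀ = 1/√(LC).
Step 2 — ω₀ = 1/√(0.0376·1.13e-06) = 4851 rad/s.
Step 3 — f₀ = ω₀/(2π) = 772.1 Hz.
Step 4 — Series Q: Q = ω₀L/R = 4851·0.0376/1850 = 0.0986.

(a) f₀ = 772.1 Hz  (b) Q = 0.0986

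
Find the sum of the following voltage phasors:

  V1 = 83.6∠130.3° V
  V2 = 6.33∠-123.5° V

Step 1 — Convert each phasor to rectangular form:
  V1 = 83.6·(cos(130.3°) + j·sin(130.3°)) = -54.07 + j63.76 V
  V2 = 6.33·(cos(-123.5°) + j·sin(-123.5°)) = -3.494 - j5.278 V
Step 2 — Sum components: V_total = -57.57 + j58.48 V.
Step 3 — Convert to polar: |V_total| = 82.06 V, ∠V_total = 134.5°.

V_total = 82.06∠134.5° V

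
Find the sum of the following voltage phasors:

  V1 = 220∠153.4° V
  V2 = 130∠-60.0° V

Step 1 — Convert each phasor to rectangular form:
  V1 = 220·(cos(153.4°) + j·sin(153.4°)) = -196.7 + j98.51 V
  V2 = 130·(cos(-60.0°) + j·sin(-60.0°)) = 65 - j112.6 V
Step 2 — Sum components: V_total = -131.7 - j14.08 V.
Step 3 — Convert to polar: |V_total| = 132.5 V, ∠V_total = -173.9°.

V_total = 132.5∠-173.9° V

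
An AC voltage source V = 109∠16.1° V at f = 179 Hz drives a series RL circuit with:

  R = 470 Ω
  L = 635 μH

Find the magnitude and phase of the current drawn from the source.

Step 1 — Angular frequency: ω = 2π·f = 2π·179 = 1125 rad/s.
Step 2 — Component impedances:
  R: Z = R = 470 Ω
  L: Z = jωL = j·1125·0.000635 = 0 + j0.7142 Ω
Step 3 — Series combination: Z_total = R + L = 470 + j0.7142 Ω = 470∠0.1° Ω.
Step 4 — Source phasor: V = 109∠16.1° V = 104.7 + j30.23 V.
Step 5 — Ohm's law: I = V / Z_total = (104.7 + j30.23) / (470 + j0.7142) = 0.2229 + j0.06397 A.
Step 6 — Convert to polar: |I| = 0.2319 A, ∠I = 16.0°.

I = 0.2319∠16.0° A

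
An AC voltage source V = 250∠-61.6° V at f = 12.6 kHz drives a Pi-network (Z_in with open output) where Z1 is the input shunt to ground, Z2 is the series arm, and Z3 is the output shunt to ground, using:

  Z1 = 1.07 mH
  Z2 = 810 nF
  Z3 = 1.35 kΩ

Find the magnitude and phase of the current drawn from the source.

Step 1 — Angular frequency: ω = 2π·f = 2π·1.26e+04 = 7.917e+04 rad/s.
Step 2 — Component impedances:
  Z1: Z = jωL = j·7.917e+04·0.00107 = 0 + j84.71 Ω
  Z2: Z = 1/(jωC) = -j/(ω·C) = 0 - j15.59 Ω
  Z3: Z = R = 1350 Ω
Step 3 — With open output, the series arm Z2 and the output shunt Z3 appear in series to ground: Z2 + Z3 = 1350 - j15.59 Ω.
Step 4 — Parallel with input shunt Z1: Z_in = Z1 || (Z2 + Z3) = 5.301 + j84.44 Ω = 84.6∠86.4° Ω.
Step 5 — Source phasor: V = 250∠-61.6° V = 118.9 - j219.9 V.
Step 6 — Ohm's law: I = V / Z_total = (118.9 - j219.9) / (5.301 + j84.44) = -2.506 - j1.566 A.
Step 7 — Convert to polar: |I| = 2.955 A, ∠I = -148.0°.

I = 2.955∠-148.0° A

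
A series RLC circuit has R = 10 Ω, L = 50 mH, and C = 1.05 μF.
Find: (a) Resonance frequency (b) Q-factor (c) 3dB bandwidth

Step 1 — Resonance: ω₀ = 1/√(LC) = 1/√(0.05·1.05e-06) = 4364 rad/s.
Step 2 — f₀ = ω₀/(2π) = 694.6 Hz.
Step 3 — Series Q: Q = ω₀L/R = 4364·0.05/10 = 21.82.
Step 4 — Bandwidth: Δω = ω₀/Q = 200 rad/s; BW = Δω/(2π) = 31.83 Hz.

(a) f₀ = 694.6 Hz  (b) Q = 21.82  (c) BW = 31.83 Hz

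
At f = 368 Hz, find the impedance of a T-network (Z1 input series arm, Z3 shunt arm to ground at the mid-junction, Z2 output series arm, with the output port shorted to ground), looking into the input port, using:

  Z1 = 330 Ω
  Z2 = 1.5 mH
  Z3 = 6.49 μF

Step 1 — Angular frequency: ω = 2π·f = 2π·368 = 2312 rad/s.
Step 2 — Component impedances:
  Z1: Z = R = 330 Ω
  Z2: Z = jωL = j·2312·0.0015 = 0 + j3.468 Ω
  Z3: Z = 1/(jωC) = -j/(ω·C) = 0 - j66.64 Ω
Step 3 — With the output port shorted to ground, the output series arm Z2 runs from the junction to ground; the shunt arm Z3 also runs from the junction to ground. They appear in parallel: Z3 || Z2 = 0 + j3.659 Ω.
Step 4 — Series with input arm Z1: Z_in = Z1 + (Z3 || Z2) = 330 + j3.659 Ω = 330∠0.6° Ω.

Z = 330 + j3.659 Ω = 330∠0.6° Ω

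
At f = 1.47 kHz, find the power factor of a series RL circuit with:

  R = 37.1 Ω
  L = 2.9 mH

Step 1 — Angular frequency: ω = 2π·f = 2π·1470 = 9236 rad/s.
Step 2 — Component impedances:
  R: Z = R = 37.1 Ω
  L: Z = jωL = j·9236·0.0029 = 0 + j26.79 Ω
Step 3 — Series combination: Z_total = R + L = 37.1 + j26.79 Ω = 45.76∠35.8° Ω.
Step 4 — Power factor: PF = cos(φ) = Re(Z)/|Z| = 37.1/45.76 = 0.8108.
Step 5 — Type: Im(Z) = 26.79 ⇒ lagging (phase φ = 35.8°).

PF = 0.8108 (lagging, φ = 35.8°)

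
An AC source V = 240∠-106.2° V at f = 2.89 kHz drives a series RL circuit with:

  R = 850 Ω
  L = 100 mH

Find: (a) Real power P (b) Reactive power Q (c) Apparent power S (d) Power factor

Step 1 — Angular frequency: ω = 2π·f = 2π·2890 = 1.816e+04 rad/s.
Step 2 — Component impedances:
  R: Z = R = 850 Ω
  L: Z = jωL = j·1.816e+04·0.1 = 0 + j1816 Ω
Step 3 — Series combination: Z_total = R + L = 850 + j1816 Ω = 2005∠64.9° Ω.
Step 4 — Source phasor: V = 240∠-106.2° V = -66.96 - j230.5 V.
Step 5 — Current: I = V / Z = -0.1183 - j0.01849 A = 0.1197∠-171.1° A.
Step 6 — Complex power: S = V·I* = 12.18 + j26.02 VA.
Step 7 — Real power: P = Re(S) = 12.18 W.
Step 8 — Reactive power: Q = Im(S) = 26.02 VAR.
Step 9 — Apparent power: |S| = 28.73 VA.
Step 10 — Power factor: PF = P/|S| = 0.424 (lagging).

(a) P = 12.18 W  (b) Q = 26.02 VAR  (c) S = 28.73 VA  (d) PF = 0.424 (lagging)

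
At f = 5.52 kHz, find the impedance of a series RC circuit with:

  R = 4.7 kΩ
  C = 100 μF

Step 1 — Angular frequency: ω = 2π·f = 2π·5520 = 3.468e+04 rad/s.
Step 2 — Component impedances:
  R: Z = R = 4700 Ω
  C: Z = 1/(jωC) = -j/(ω·C) = 0 - j0.2883 Ω
Step 3 — Series combination: Z_total = R + C = 4700 - j0.2883 Ω = 4700∠-0.0° Ω.

Z = 4700 - j0.2883 Ω = 4700∠-0.0° Ω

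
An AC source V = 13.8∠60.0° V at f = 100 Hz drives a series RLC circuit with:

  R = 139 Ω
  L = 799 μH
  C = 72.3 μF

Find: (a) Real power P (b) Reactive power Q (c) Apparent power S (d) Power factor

Step 1 — Angular frequency: ω = 2π·f = 2π·100 = 628.3 rad/s.
Step 2 — Component impedances:
  R: Z = R = 139 Ω
  L: Z = jωL = j·628.3·0.000799 = 0 + j0.502 Ω
  C: Z = 1/(jωC) = -j/(ω·C) = 0 - j22.01 Ω
Step 3 — Series combination: Z_total = R + L + C = 139 - j21.51 Ω = 140.7∠-8.8° Ω.
Step 4 — Source phasor: V = 13.8∠60.0° V = 6.9 + j11.95 V.
Step 5 — Current: I = V / Z = 0.03548 + j0.09147 A = 0.09811∠68.8° A.
Step 6 — Complex power: S = V·I* = 1.338 - j0.2071 VA.
Step 7 — Real power: P = Re(S) = 1.338 W.
Step 8 — Reactive power: Q = Im(S) = -0.2071 VAR.
Step 9 — Apparent power: |S| = 1.354 VA.
Step 10 — Power factor: PF = P/|S| = 0.9882 (leading).

(a) P = 1.338 W  (b) Q = -0.2071 VAR  (c) S = 1.354 VA  (d) PF = 0.9882 (leading)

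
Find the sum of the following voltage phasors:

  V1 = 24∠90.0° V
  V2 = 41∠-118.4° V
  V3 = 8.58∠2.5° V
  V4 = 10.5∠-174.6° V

Step 1 — Convert each phasor to rectangular form:
  V1 = 24·(cos(90.0°) + j·sin(90.0°)) = 0 + j24 V
  V2 = 41·(cos(-118.4°) + j·sin(-118.4°)) = -19.5 - j36.07 V
  V3 = 8.58·(cos(2.5°) + j·sin(2.5°)) = 8.572 + j0.3743 V
  V4 = 10.5·(cos(-174.6°) + j·sin(-174.6°)) = -10.45 - j0.9881 V
Step 2 — Sum components: V_total = -21.38 - j12.68 V.
Step 3 — Convert to polar: |V_total| = 24.86 V, ∠V_total = -149.3°.

V_total = 24.86∠-149.3° V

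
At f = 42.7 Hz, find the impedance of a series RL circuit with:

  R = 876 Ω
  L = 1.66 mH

Step 1 — Angular frequency: ω = 2π·f = 2π·42.7 = 268.3 rad/s.
Step 2 — Component impedances:
  R: Z = R = 876 Ω
  L: Z = jωL = j·268.3·0.00166 = 0 + j0.4454 Ω
Step 3 — Series combination: Z_total = R + L = 876 + j0.4454 Ω = 876∠0.0° Ω.

Z = 876 + j0.4454 Ω = 876∠0.0° Ω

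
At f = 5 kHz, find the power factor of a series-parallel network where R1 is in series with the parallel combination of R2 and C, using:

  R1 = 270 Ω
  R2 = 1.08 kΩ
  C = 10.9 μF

Step 1 — Angular frequency: ω = 2π·f = 2π·5000 = 3.142e+04 rad/s.
Step 2 — Component impedances:
  R1: Z = R = 270 Ω
  R2: Z = R = 1080 Ω
  C: Z = 1/(jωC) = -j/(ω·C) = 0 - j2.92 Ω
Step 3 — Parallel branch: R2 || C = 1/(1/R2 + 1/C) = 0.007896 - j2.92 Ω.
Step 4 — Series with R1: Z_total = R1 + (R2 || C) = 270 - j2.92 Ω = 270∠-0.6° Ω.
Step 5 — Power factor: PF = cos(φ) = Re(Z)/|Z| = 270.008/270.024 = 0.9999.
Step 6 — Type: Im(Z) = -2.92 ⇒ leading (phase φ = -0.6°).

PF = 0.9999 (leading, φ = -0.6°)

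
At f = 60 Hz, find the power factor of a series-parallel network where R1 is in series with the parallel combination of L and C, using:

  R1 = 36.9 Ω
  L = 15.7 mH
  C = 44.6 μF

Step 1 — Angular frequency: ω = 2π·f = 2π·60 = 377 rad/s.
Step 2 — Component impedances:
  R1: Z = R = 36.9 Ω
  L: Z = jωL = j·377·0.0157 = 0 + j5.919 Ω
  C: Z = 1/(jωC) = -j/(ω·C) = 0 - j59.47 Ω
Step 3 — Parallel branch: L || C = 1/(1/L + 1/C) = 0 + j6.573 Ω.
Step 4 — Series with R1: Z_total = R1 + (L || C) = 36.9 + j6.573 Ω = 37.48∠10.1° Ω.
Step 5 — Power factor: PF = cos(φ) = Re(Z)/|Z| = 36.9/37.48 = 0.9845.
Step 6 — Type: Im(Z) = 6.573 ⇒ lagging (phase φ = 10.1°).

PF = 0.9845 (lagging, φ = 10.1°)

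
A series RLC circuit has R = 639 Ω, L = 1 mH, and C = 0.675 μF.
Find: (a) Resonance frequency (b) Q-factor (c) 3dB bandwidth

Step 1 — Resonance condition Im(Z)=0 gives ω₀ = 1/√(LC).
Step 2 — ω₀ = 1/√(0.001·6.75e-07) = 3.849e+04 rad/s.
Step 3 — f₀ = ω₀/(2π) = 6126 Hz.
Step 4 — Series Q: Q = ω₀L/R = 3.849e+04·0.001/639 = 0.06023.
Step 5 — 3dB bandwidth: Δω = ω₀/Q = 6.39e+05 rad/s; BW = Δω/(2π) = 1.017e+05 Hz.

(a) f₀ = 6126 Hz  (b) Q = 0.06023  (c) BW = 1.017e+05 Hz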